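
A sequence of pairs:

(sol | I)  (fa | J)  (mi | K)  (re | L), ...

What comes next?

Note — runs backward through the solfège scale do→ti: sol, fa, mi, re → do.
For the letter, letters move forward 1 place in the alphabet: I, J, K, L → M.
Putting it together: (do | M).

(do | M)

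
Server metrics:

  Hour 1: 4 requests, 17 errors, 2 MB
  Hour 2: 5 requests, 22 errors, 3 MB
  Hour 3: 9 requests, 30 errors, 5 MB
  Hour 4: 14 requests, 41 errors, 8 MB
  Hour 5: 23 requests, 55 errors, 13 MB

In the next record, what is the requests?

37

Requests — each term is the sum of the two before it: 4, 5, 9, 14, 23 → 37.
Errors goes 17, 22, 30, 41, 55 → 72 (differences are 5, 8, 11, … (increasing by 3 each time)).
MB: 2, 3, 5, 8, 13 → 21 (each term is the sum of the two before it).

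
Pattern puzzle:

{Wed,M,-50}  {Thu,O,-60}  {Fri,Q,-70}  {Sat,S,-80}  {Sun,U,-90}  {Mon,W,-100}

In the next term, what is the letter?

Y

For the day, runs through the weekdays Mon→Sun: Wed, Thu, Fri, Sat, Sun, Mon → Tue.
Letter goes M, O, Q, S, U, W → Y (letters move forward 2 places in the alphabet).
Third component goes -50, -60, -70, -80, -90, -100 → -110 (−10 each step).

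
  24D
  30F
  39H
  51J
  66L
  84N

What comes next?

105P

First component goes 24, 30, 39, 51, 66, 84 → 105 (differences are 6, 9, 12, … (increasing by 3 each time)).
For the letter, letters move forward 2 places in the alphabet: D, F, H, J, L, N → P.
Combining the parts gives 105P.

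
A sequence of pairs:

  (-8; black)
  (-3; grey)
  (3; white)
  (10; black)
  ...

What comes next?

First value — differences are 5, 6, 7, … (increasing by 1 each time): -8, -3, 3, 10 → 18.
Shade goes black, grey, white, black → grey (repeats black → grey → white).
Combining the parts gives (18; grey).

(18; grey)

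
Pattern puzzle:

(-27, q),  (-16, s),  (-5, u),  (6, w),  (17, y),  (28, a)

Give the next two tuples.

First value: -27, -16, -5, 6, 17, 28 → 39 → 50 (+11 each step).
Letter: q, s, u, w, y, a → c → e (letters move forward 2 places in the alphabet, wrapping Z→A).
So the next two tuples are (39, c) and (50, e).

(39, c), (50, e)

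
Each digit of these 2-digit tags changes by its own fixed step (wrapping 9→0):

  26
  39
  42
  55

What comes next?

68

For the first digit, +1 each step, mod 10: 2, 3, 4, 5 → 6.
Second digit: 6, 9, 2, 5 → 8 (+3 each step, mod 10).
So the next tag is 68.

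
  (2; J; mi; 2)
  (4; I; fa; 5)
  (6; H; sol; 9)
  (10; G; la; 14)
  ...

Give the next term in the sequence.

For the first component, each term is the sum of the two before it: 2, 4, 6, 10 → 16.
Letter — letters move back 1 place in the alphabet: J, I, H, G → F.
Note: runs through the solfège scale do→ti, so mi, fa, sol, la → ti.
Fourth component: differences are 3, 4, 5, … (increasing by 1 each time), so 2, 5, 9, 14 → 20.
Putting it together: (16; F; ti; 20).

(16; F; ti; 20)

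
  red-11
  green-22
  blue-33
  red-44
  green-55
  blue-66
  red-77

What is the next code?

Colour: red, green, blue, red, green, blue, red → green (repeats red → green → blue).
Second component — +11 each step: 11, 22, 33, 44, 55, 66, 77 → 88.
Putting it together: green-88.

green-88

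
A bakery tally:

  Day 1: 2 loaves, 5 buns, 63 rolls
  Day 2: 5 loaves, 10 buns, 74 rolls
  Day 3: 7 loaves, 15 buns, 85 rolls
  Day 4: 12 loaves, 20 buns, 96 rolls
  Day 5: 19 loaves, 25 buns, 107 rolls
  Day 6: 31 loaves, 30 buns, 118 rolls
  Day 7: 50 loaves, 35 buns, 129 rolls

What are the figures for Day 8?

81 loaves, 40 buns, 140 rolls

Loaves — each term is the sum of the two before it: 2, 5, 7, 12, 19, 31, 50 → 81.
Buns: 5, 10, 15, 20, 25, 30, 35 → 40 (+5 each step).
Rolls: +11 each step, so 63, 74, 85, 96, 107, 118, 129 → 140.
So the next row is 81 loaves, 40 buns, 140 rolls.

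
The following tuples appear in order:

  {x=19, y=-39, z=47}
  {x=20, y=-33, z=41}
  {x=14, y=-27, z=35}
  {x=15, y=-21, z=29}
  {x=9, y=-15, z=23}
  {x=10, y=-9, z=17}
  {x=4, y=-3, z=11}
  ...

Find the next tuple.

X: alternating steps +1, −6, +1, −6, …, so 19, 20, 14, 15, 9, 10, 4 → 5.
Y: +6 each step; -39, -33, -27, -21, -15, -9, -3 → 3.
Z: 47, 41, 35, 29, 23, 17, 11 → 5 (−6 each step).
Putting it together: {x=5, y=3, z=5}.

{x=5, y=3, z=5}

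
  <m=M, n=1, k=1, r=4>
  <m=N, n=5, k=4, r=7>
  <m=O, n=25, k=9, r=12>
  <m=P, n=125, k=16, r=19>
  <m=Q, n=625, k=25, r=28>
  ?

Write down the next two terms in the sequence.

<m=R, n=3125, k=36, r=39>, <m=S, n=15625, k=49, r=52>

M: letters move forward 1 place in the alphabet; M, N, O, P, Q → R → S.
N: ×5 each step; 1, 5, 25, 125, 625 → 3125 → 15625.
K — perfect squares: 1², 2², 3², …: 1, 4, 9, 16, 25 → 36 → 49.
R: always 3 more than the k; 4, 7, 12, 19, 28 → 39 → 52.
So the next two terms are <m=R, n=3125, k=36, r=39> and <m=S, n=15625, k=49, r=52>.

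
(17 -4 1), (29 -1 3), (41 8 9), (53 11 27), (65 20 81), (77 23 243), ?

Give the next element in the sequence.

First component — +12 each step: 17, 29, 41, 53, 65, 77 → 89.
Second component: -4, -1, 8, 11, 20, 23 → 32 (alternating steps +3, +9, +3, +9, …).
Third component goes 1, 3, 9, 27, 81, 243 → 729 (×3 each step).
Putting it together: (89 32 729).

(89 32 729)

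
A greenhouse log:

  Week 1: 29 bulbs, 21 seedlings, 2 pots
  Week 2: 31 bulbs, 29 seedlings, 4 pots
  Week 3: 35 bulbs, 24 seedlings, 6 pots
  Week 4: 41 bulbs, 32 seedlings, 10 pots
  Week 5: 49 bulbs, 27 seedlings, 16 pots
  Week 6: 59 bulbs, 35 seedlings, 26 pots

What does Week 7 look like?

71 bulbs, 30 seedlings, 42 pots

Bulbs: 29, 31, 35, 41, 49, 59 → 71 (differences are 2, 4, 6, … (increasing by 2 each time)).
Seedlings: 21, 29, 24, 32, 27, 35 → 30 (alternating steps +8, −5, +8, −5, …).
Pots goes 2, 4, 6, 10, 16, 26 → 42 (each term is the sum of the two before it).
Combining the parts gives 71 bulbs, 30 seedlings, 42 pots.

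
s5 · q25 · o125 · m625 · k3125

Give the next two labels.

For the letter, letters move back 2 places in the alphabet: s, q, o, m, k → i → g.
Second component: 5, 25, 125, 625, 3125 → 15625 → 78125 (×5 each step).
Putting the parts together: i15625 and then g78125.

i15625 then g78125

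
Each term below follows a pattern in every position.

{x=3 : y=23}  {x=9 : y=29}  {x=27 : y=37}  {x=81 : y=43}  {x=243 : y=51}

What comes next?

{x=729 : y=57}

X: ×3 each step; 3, 9, 27, 81, 243 → 729.
Y: 23, 29, 37, 43, 51 → 57 (alternating steps +6, +8, +6, +8, …).
Combining the parts gives {x=729 : y=57}.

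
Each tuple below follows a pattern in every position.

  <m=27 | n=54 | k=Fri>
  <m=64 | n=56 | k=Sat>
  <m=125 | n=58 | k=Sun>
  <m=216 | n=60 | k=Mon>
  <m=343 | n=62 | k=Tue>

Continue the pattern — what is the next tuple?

M: perfect cubes: 3³, 4³, 5³, …, so 27, 64, 125, 216, 343 → 512.
N — +2 each step: 54, 56, 58, 60, 62 → 64.
K: runs through the weekdays Mon→Sun; Fri, Sat, Sun, Mon, Tue → Wed.
Combining the parts gives <m=512 | n=64 | k=Wed>.

<m=512 | n=64 | k=Wed>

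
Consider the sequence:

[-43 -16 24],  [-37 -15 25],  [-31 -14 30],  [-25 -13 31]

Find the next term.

[-19 -12 36]

First part: -43, -37, -31, -25 → -19 (+6 each step).
Second part: +1 each step; -16, -15, -14, -13 → -12.
Third part: 24, 25, 30, 31 → 36 (alternating steps +1, +5, +1, +5, …).
Combining the parts gives [-19 -12 36].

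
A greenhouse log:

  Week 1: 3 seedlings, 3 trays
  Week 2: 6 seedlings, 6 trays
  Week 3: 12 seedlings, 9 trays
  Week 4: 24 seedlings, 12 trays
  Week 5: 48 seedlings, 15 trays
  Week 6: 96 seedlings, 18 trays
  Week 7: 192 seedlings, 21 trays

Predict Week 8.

384 seedlings, 24 trays

Seedlings — ×2 each step: 3, 6, 12, 24, 48, 96, 192 → 384.
Trays: +3 each step; 3, 6, 9, 12, 15, 18, 21 → 24.
So the next record is 384 seedlings, 24 trays.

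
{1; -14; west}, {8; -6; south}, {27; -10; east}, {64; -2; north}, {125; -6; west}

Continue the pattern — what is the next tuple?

{216; 2; south}

First part — perfect cubes: 1³, 2³, 3³, …: 1, 8, 27, 64, 125 → 216.
Second part: alternating steps +8, −4, +8, −4, …, so -14, -6, -10, -2, -6 → 2.
Direction: repeats west → south → east → north; west, south, east, north, west → south.
Putting it together: {216; 2; south}.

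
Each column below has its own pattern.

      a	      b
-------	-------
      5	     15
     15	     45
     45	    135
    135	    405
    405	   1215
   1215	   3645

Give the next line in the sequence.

3645  10935

Column a: ×3 each step, so 5, 15, 45, 135, 405, 1215 → 3645.
Column b: 15, 45, 135, 405, 1215, 3645 → 10935 (always 3 × the column a).
Putting it together: 3645  10935.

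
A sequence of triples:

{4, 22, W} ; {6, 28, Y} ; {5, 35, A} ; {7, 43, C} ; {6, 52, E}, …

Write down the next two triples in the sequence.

{8, 62, G}, {7, 73, I}

First part: alternating steps +2, −1, +2, −1, …, so 4, 6, 5, 7, 6 → 8 → 7.
Second part: 22, 28, 35, 43, 52 → 62 → 73 (differences are 6, 7, 8, … (increasing by 1 each time)).
Letter: W, Y, A, C, E → G → I (letters move forward 2 places in the alphabet, wrapping Z→A).
Putting the parts together: {8, 62, G} and then {7, 73, I}.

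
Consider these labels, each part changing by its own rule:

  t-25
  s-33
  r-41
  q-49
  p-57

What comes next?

Letter — letters move back 1 place in the alphabet: t, s, r, q, p → o.
Second component: +8 each step, so 25, 33, 41, 49, 57 → 65.
Putting it together: o-65.

o-65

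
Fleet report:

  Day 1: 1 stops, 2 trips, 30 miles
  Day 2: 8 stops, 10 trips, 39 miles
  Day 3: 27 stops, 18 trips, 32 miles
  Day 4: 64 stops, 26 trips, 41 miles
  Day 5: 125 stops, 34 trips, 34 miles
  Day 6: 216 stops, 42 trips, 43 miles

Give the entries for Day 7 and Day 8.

Stops: perfect cubes: 1³, 2³, 3³, …; 1, 8, 27, 64, 125, 216 → 343 → 512.
Trips: +8 each step; 2, 10, 18, 26, 34, 42 → 50 → 58.
Miles: alternating steps +9, −7, +9, −7, …, so 30, 39, 32, 41, 34, 43 → 36 → 45.
So the next two rows are 343 stops, 50 trips, 36 miles and 512 stops, 58 trips, 45 miles.

343 stops, 50 trips, 36 miles; 512 stops, 58 trips, 45 miles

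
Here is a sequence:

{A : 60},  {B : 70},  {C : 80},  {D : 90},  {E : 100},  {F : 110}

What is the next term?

{G : 120}

Letter — letters move forward 1 place in the alphabet: A, B, C, D, E, F → G.
For the second value, +10 each step: 60, 70, 80, 90, 100, 110 → 120.
So the next term is {G : 120}.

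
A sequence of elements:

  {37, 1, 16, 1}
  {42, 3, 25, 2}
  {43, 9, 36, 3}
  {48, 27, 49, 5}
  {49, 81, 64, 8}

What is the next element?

First component: alternating steps +5, +1, +5, +1, …; 37, 42, 43, 48, 49 → 54.
Second component — ×3 each step: 1, 3, 9, 27, 81 → 243.
Third component: perfect squares: 4², 5², 6², …; 16, 25, 36, 49, 64 → 81.
Fourth component — each term is the sum of the two before it: 1, 2, 3, 5, 8 → 13.
Putting it together: {54, 243, 81, 13}.

{54, 243, 81, 13}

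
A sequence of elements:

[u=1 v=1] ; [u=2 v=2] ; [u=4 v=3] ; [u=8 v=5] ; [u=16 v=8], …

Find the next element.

U: ×2 each step, so 1, 2, 4, 8, 16 → 32.
V — each term is the sum of the two before it: 1, 2, 3, 5, 8 → 13.
Putting it together: [u=32 v=13].

[u=32 v=13]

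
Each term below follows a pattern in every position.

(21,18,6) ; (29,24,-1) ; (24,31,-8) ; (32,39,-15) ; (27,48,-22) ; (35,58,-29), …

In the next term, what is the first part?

30

First part — alternating steps +8, −5, +8, −5, …: 21, 29, 24, 32, 27, 35 → 30.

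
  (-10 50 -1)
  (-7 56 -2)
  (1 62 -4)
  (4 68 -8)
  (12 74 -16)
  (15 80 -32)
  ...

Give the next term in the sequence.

First part: -10, -7, 1, 4, 12, 15 → 23 (alternating steps +3, +8, +3, +8, …).
Second part: +6 each step; 50, 56, 62, 68, 74, 80 → 86.
Third part: ×2 each step; -1, -2, -4, -8, -16, -32 → -64.
Putting it together: (23 86 -64).

(23 86 -64)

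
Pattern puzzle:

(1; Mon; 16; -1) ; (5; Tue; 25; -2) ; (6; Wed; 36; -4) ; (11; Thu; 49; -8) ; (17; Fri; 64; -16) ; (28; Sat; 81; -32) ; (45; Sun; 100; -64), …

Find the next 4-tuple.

(73; Mon; 121; -128)

For the first component, each term is the sum of the two before it: 1, 5, 6, 11, 17, 28, 45 → 73.
Day: runs through the weekdays Mon→Sun; Mon, Tue, Wed, Thu, Fri, Sat, Sun → Mon.
Third component: 16, 25, 36, 49, 64, 81, 100 → 121 (perfect squares: 4², 5², 6², …).
Fourth component: ×2 each step, so -1, -2, -4, -8, -16, -32, -64 → -128.
So the next 4-tuple is (73; Mon; 121; -128).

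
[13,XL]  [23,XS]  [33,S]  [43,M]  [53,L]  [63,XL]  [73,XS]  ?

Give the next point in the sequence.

First part: +10 each step; 13, 23, 33, 43, 53, 63, 73 → 83.
For the size, repeats XL → XS → S → M → L: XL, XS, S, M, L, XL, XS → S.
So the next point is [83,S].

[83,S]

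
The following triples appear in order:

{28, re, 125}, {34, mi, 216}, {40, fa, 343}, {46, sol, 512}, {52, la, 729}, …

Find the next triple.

{58, ti, 1000}

For the first entry, +6 each step: 28, 34, 40, 46, 52 → 58.
Note: runs through the solfège scale do→ti, so re, mi, fa, sol, la → ti.
For the third entry, perfect cubes: 5³, 6³, 7³, …: 125, 216, 343, 512, 729 → 1000.
So the next triple is {58, ti, 1000}.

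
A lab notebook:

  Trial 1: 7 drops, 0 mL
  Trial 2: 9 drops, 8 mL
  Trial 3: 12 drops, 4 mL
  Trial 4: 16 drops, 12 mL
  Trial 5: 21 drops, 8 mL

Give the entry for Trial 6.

Drops: differences are 2, 3, 4, … (increasing by 1 each time), so 7, 9, 12, 16, 21 → 27.
For the mL, alternating steps +8, −4, +8, −4, …: 0, 8, 4, 12, 8 → 16.
Combining the parts gives 27 drops, 16 mL.

27 drops, 16 mL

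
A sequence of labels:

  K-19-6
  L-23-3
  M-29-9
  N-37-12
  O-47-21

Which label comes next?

Letter goes K, L, M, N, O → P (letters move forward 1 place in the alphabet).
Second component: differences are 4, 6, 8, … (increasing by 2 each time); 19, 23, 29, 37, 47 → 59.
Third component: each term is the sum of the two before it; 6, 3, 9, 12, 21 → 33.
Putting it together: P-59-33.

P-59-33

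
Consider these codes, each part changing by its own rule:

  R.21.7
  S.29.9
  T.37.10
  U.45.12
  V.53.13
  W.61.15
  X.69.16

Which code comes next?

Y.77.18

For the letter, letters move forward 1 place in the alphabet: R, S, T, U, V, W, X → Y.
Second component — +8 each step: 21, 29, 37, 45, 53, 61, 69 → 77.
For the third component, alternating steps +2, +1, +2, +1, …: 7, 9, 10, 12, 13, 15, 16 → 18.
So the next code is Y.77.18.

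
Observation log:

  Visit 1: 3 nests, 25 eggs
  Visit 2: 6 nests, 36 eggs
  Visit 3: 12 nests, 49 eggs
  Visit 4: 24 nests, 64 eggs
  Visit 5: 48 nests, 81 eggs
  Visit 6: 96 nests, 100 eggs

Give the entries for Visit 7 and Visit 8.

192 nests, 121 eggs; 384 nests, 144 eggs

Nests: 3, 6, 12, 24, 48, 96 → 192 → 384 (×2 each step).
Eggs — perfect squares: 5², 6², 7², …: 25, 36, 49, 64, 81, 100 → 121 → 144.
Putting the parts together: 192 nests, 121 eggs and then 384 nests, 144 eggs.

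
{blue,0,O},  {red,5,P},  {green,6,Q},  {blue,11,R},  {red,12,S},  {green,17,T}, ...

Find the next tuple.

{blue,18,U}

Colour goes blue, red, green, blue, red, green → blue (repeats blue → red → green).
For the second slot, alternating steps +5, +1, +5, +1, …: 0, 5, 6, 11, 12, 17 → 18.
Letter goes O, P, Q, R, S, T → U (letters move forward 1 place in the alphabet).
Combining the parts gives {blue,18,U}.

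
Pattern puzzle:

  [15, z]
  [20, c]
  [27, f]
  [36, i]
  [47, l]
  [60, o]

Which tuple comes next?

First value goes 15, 20, 27, 36, 47, 60 → 75 (differences are 5, 7, 9, … (increasing by 2 each time)).
Letter — letters move forward 3 places in the alphabet, wrapping Z→A: z, c, f, i, l, o → r.
Putting it together: [75, r].

[75, r]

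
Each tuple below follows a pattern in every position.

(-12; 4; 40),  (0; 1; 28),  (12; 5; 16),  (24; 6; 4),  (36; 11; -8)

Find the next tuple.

(48; 17; -20)

First part: -12, 0, 12, 24, 36 → 48 (+12 each step).
Second part: each term is the sum of the two before it; 4, 1, 5, 6, 11 → 17.
For the third part, together with the first part always sums to 28: 40, 28, 16, 4, -8 → -20.
Combining the parts gives (48; 17; -20).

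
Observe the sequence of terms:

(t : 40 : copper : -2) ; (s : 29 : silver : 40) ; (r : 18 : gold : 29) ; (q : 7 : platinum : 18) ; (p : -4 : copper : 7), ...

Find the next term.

(o : -15 : silver : -4)

For the letter, letters move back 1 place in the alphabet: t, s, r, q, p → o.
Second part goes 40, 29, 18, 7, -4 → -15 (−11 each step).
Metal: repeats copper → silver → gold → platinum, so copper, silver, gold, platinum, copper → silver.
Fourth part: always the previous value of the second part; -2, 40, 29, 18, 7 → -4.
So the next term is (o : -15 : silver : -4).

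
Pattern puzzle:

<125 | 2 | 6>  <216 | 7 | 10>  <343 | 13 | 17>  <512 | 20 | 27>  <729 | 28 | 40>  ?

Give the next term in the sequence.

For the first value, perfect cubes: 5³, 6³, 7³, …: 125, 216, 343, 512, 729 → 1000.
Second value: 2, 7, 13, 20, 28 → 37 (differences are 5, 6, 7, … (increasing by 1 each time)).
Third value goes 6, 10, 17, 27, 40 → 56 (differences are 4, 7, 10, … (increasing by 3 each time)).
So the next term is <1000 | 37 | 56>.

<1000 | 37 | 56>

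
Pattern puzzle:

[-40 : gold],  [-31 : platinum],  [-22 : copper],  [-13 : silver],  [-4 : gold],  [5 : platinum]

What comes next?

First component: +9 each step, so -40, -31, -22, -13, -4, 5 → 14.
Metal goes gold, platinum, copper, silver, gold, platinum → copper (repeats gold → platinum → copper → silver).
Putting it together: [14 : copper].

[14 : copper]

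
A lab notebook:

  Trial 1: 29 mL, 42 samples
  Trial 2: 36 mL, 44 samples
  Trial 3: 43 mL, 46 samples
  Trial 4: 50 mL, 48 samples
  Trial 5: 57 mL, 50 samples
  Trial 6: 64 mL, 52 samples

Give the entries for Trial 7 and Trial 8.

71 mL, 54 samples; 78 mL, 56 samples

ML: +7 each step, so 29, 36, 43, 50, 57, 64 → 71 → 78.
Samples: +2 each step, so 42, 44, 46, 48, 50, 52 → 54 → 56.
So the next two records are 71 mL, 54 samples and 78 mL, 56 samples.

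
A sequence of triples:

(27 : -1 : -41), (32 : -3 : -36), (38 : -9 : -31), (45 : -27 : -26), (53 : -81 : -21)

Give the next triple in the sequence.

First slot: 27, 32, 38, 45, 53 → 62 (differences are 5, 6, 7, … (increasing by 1 each time)).
Second slot: ×3 each step; -1, -3, -9, -27, -81 → -243.
Third slot: +5 each step, so -41, -36, -31, -26, -21 → -16.
Combining the parts gives (62 : -243 : -16).

(62 : -243 : -16)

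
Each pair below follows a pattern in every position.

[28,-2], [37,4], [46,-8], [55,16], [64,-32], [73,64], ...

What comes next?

[82,-128]

First entry: 28, 37, 46, 55, 64, 73 → 82 (+9 each step).
Second entry goes -2, 4, -8, 16, -32, 64 → -128 (×(-2) each step).
Combining the parts gives [82,-128].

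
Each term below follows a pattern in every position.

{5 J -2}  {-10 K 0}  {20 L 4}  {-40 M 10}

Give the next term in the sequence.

{80 N 18}

First part: 5, -10, 20, -40 → 80 (×(-2) each step).
Letter: letters move forward 1 place in the alphabet, so J, K, L, M → N.
Third part: -2, 0, 4, 10 → 18 (differences are 2, 4, 6, … (increasing by 2 each time)).
Putting it together: {80 N 18}.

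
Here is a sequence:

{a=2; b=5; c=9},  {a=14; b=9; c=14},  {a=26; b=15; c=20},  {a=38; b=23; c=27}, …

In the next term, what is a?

50

A goes 2, 14, 26, 38 → 50 (+12 each step).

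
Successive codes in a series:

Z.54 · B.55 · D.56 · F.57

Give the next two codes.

H.58, J.59

Letter — letters move forward 2 places in the alphabet, wrapping Z→A: Z, B, D, F → H → J.
For the second component, +1 each step: 54, 55, 56, 57 → 58 → 59.
So the next two codes are H.58 and J.59.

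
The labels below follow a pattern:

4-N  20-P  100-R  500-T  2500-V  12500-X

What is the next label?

62500-Z

First component: ×5 each step, so 4, 20, 100, 500, 2500, 12500 → 62500.
Letter goes N, P, R, T, V, X → Z (letters move forward 2 places in the alphabet).
Putting it together: 62500-Z.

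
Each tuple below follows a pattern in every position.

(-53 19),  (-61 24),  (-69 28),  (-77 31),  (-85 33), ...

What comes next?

First value: -53, -61, -69, -77, -85 → -93 (−8 each step).
Second value: 19, 24, 28, 31, 33 → 34 (differences are 5, 4, 3, … (decreasing by 1 each time)).
Combining the parts gives (-93 34).

(-93 34)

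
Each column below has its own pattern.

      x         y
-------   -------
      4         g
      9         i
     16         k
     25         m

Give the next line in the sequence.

36  o

Column x goes 4, 9, 16, 25 → 36 (perfect squares: 2², 3², 4², …).
Column y goes g, i, k, m → o (letters move forward 2 places in the alphabet).
Combining the parts gives 36  o.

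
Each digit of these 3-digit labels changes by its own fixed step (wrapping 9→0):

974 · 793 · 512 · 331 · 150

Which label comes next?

979

First digit: 9, 7, 5, 3, 1 → 9 (−2 each step, mod 10).
Second digit: +2 each step, mod 10, so 7, 9, 1, 3, 5 → 7.
Third digit: 4, 3, 2, 1, 0 → 9 (−1 each step, mod 10).
Putting it together: 979.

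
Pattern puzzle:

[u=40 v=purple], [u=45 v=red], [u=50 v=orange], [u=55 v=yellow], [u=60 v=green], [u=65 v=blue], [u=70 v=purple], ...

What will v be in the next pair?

V: repeats purple → red → orange → yellow → green → blue; purple, red, orange, yellow, green, blue, purple → red.

red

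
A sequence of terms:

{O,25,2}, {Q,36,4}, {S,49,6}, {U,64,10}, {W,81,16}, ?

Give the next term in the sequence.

{Y,100,26}

Letter — letters move forward 2 places in the alphabet: O, Q, S, U, W → Y.
Second slot: perfect squares: 5², 6², 7², …; 25, 36, 49, 64, 81 → 100.
For the third slot, each term is the sum of the two before it: 2, 4, 6, 10, 16 → 26.
Combining the parts gives {Y,100,26}.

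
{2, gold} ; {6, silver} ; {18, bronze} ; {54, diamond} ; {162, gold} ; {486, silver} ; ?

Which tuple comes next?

First entry: ×3 each step; 2, 6, 18, 54, 162, 486 → 1458.
Rank — repeats gold → silver → bronze → diamond: gold, silver, bronze, diamond, gold, silver → bronze.
So the next tuple is {1458, bronze}.

{1458, bronze}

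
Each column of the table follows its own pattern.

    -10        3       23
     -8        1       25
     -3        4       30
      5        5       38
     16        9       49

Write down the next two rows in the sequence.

30  14  63; 47  23  80

First component — differences are 2, 5, 8, … (increasing by 3 each time): -10, -8, -3, 5, 16 → 30 → 47.
Second component: each term is the sum of the two before it; 3, 1, 4, 5, 9 → 14 → 23.
Third component — differences are 2, 5, 8, … (increasing by 3 each time): 23, 25, 30, 38, 49 → 63 → 80.
Putting the parts together: 30  14  63 and then 47  23  80.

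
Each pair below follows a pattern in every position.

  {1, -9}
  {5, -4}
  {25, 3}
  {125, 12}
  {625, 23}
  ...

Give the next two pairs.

For the first slot, ×5 each step: 1, 5, 25, 125, 625 → 3125 → 15625.
Second slot goes -9, -4, 3, 12, 23 → 36 → 51 (differences are 5, 7, 9, … (increasing by 2 each time)).
Putting the parts together: {3125, 36} and then {15625, 51}.

{3125, 36}, {15625, 51}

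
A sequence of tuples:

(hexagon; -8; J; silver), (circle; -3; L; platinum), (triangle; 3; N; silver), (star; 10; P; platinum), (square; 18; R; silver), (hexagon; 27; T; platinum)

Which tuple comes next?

For the shape, repeats hexagon → circle → triangle → star → square: hexagon, circle, triangle, star, square, hexagon → circle.
Second slot: -8, -3, 3, 10, 18, 27 → 37 (differences are 5, 6, 7, … (increasing by 1 each time)).
Letter goes J, L, N, P, R, T → V (letters move forward 2 places in the alphabet).
For the metal, alternates silver ↔ platinum: silver, platinum, silver, platinum, silver, platinum → silver.
Putting it together: (circle; 37; V; silver).

(circle; 37; V; silver)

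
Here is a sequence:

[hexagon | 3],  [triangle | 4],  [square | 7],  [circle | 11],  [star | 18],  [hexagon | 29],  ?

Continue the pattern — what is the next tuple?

For the shape, repeats hexagon → triangle → square → circle → star: hexagon, triangle, square, circle, star, hexagon → triangle.
Second slot: 3, 4, 7, 11, 18, 29 → 47 (each term is the sum of the two before it).
So the next tuple is [triangle | 47].

[triangle | 47]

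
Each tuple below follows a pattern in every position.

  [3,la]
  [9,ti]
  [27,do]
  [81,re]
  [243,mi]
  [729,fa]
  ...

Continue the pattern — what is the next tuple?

First slot: ×3 each step, so 3, 9, 27, 81, 243, 729 → 2187.
Note goes la, ti, do, re, mi, fa → sol (runs through the solfège scale do→ti).
So the next tuple is [2187,sol].

[2187,sol]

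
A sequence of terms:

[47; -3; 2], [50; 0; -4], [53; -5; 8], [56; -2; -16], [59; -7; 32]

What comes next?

For the first part, +3 each step: 47, 50, 53, 56, 59 → 62.
For the second part, alternating steps +3, −5, +3, −5, …: -3, 0, -5, -2, -7 → -4.
Third part: ×(-2) each step; 2, -4, 8, -16, 32 → -64.
So the next term is [62; -4; -64].

[62; -4; -64]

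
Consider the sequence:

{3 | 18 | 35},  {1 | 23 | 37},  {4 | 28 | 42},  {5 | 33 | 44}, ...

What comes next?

First slot: 3, 1, 4, 5 → 9 (each term is the sum of the two before it).
For the second slot, +5 each step: 18, 23, 28, 33 → 38.
Third slot — alternating steps +2, +5, +2, +5, …: 35, 37, 42, 44 → 49.
Putting it together: {9 | 38 | 49}.

{9 | 38 | 49}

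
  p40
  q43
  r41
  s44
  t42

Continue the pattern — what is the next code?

Letter: letters move forward 1 place in the alphabet; p, q, r, s, t → u.
Second component: alternating steps +3, −2, +3, −2, …, so 40, 43, 41, 44, 42 → 45.
Combining the parts gives u45.

u45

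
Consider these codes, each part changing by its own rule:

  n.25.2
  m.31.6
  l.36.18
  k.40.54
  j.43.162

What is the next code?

i.45.486

Letter goes n, m, l, k, j → i (letters move back 1 place in the alphabet).
Second component: differences are 6, 5, 4, … (decreasing by 1 each time), so 25, 31, 36, 40, 43 → 45.
Third component goes 2, 6, 18, 54, 162 → 486 (×3 each step).
Combining the parts gives i.45.486.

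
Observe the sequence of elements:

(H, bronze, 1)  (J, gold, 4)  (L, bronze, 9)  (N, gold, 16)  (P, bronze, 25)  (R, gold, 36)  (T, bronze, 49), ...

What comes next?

Letter: letters move forward 2 places in the alphabet; H, J, L, N, P, R, T → V.
Rank: bronze, gold, bronze, gold, bronze, gold, bronze → gold (alternates bronze ↔ gold).
Third component: perfect squares: 1², 2², 3², …; 1, 4, 9, 16, 25, 36, 49 → 64.
Combining the parts gives (V, gold, 64).

(V, gold, 64)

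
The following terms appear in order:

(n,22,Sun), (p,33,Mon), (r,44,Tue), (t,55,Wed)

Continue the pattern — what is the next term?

Letter: letters move forward 2 places in the alphabet, so n, p, r, t → v.
For the second coordinate, +11 each step: 22, 33, 44, 55 → 66.
Day: runs through the weekdays Mon→Sun; Sun, Mon, Tue, Wed → Thu.
So the next term is (v,66,Thu).

(v,66,Thu)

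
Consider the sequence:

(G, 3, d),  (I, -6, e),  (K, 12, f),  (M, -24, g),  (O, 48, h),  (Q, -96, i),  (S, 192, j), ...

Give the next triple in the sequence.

(U, -384, k)

For the first letter, letters move forward 2 places in the alphabet: G, I, K, M, O, Q, S → U.
Second value — ×(-2) each step: 3, -6, 12, -24, 48, -96, 192 → -384.
Second letter: letters move forward 1 place in the alphabet, so d, e, f, g, h, i, j → k.
Putting it together: (U, -384, k).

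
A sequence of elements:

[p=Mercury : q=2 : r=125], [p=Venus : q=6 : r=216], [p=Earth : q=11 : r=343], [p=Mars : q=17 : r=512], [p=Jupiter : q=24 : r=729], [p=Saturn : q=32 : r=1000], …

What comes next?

[p=Uranus : q=41 : r=1331]

P — runs through the planets Mercury→Neptune: Mercury, Venus, Earth, Mars, Jupiter, Saturn → Uranus.
Q: 2, 6, 11, 17, 24, 32 → 41 (differences are 4, 5, 6, … (increasing by 1 each time)).
For the r, perfect cubes: 5³, 6³, 7³, …: 125, 216, 343, 512, 729, 1000 → 1331.
Combining the parts gives [p=Uranus : q=41 : r=1331].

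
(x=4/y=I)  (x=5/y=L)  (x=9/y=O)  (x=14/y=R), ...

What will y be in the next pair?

X goes 4, 5, 9, 14 → 23 (each term is the sum of the two before it).
Y goes I, L, O, R → U (letters move forward 3 places in the alphabet).

U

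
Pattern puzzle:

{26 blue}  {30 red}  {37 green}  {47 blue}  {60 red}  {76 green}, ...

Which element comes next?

For the first part, differences are 4, 7, 10, … (increasing by 3 each time): 26, 30, 37, 47, 60, 76 → 95.
Colour: blue, red, green, blue, red, green → blue (repeats blue → red → green).
Combining the parts gives {95 blue}.

{95 blue}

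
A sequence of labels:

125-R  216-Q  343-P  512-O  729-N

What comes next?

First component: perfect cubes: 5³, 6³, 7³, …; 125, 216, 343, 512, 729 → 1000.
Letter — letters move back 1 place in the alphabet: R, Q, P, O, N → M.
Combining the parts gives 1000-M.

1000-M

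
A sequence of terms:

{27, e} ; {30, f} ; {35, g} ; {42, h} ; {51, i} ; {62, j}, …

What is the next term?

{75, k}

First value goes 27, 30, 35, 42, 51, 62 → 75 (differences are 3, 5, 7, … (increasing by 2 each time)).
Letter: letters move forward 1 place in the alphabet; e, f, g, h, i, j → k.
So the next term is {75, k}.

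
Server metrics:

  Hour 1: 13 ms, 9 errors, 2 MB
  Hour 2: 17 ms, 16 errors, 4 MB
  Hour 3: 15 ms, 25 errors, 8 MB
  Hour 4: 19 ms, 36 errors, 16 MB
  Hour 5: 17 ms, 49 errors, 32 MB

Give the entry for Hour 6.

For the ms, alternating steps +4, −2, +4, −2, …: 13, 17, 15, 19, 17 → 21.
Errors: 9, 16, 25, 36, 49 → 64 (perfect squares: 3², 4², 5², …).
MB goes 2, 4, 8, 16, 32 → 64 (×2 each step).
Combining the parts gives 21 ms, 64 errors, 64 MB.

21 ms, 64 errors, 64 MB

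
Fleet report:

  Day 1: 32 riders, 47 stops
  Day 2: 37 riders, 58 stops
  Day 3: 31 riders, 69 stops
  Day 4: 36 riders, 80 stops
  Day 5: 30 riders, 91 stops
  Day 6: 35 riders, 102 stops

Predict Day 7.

29 riders, 113 stops

Riders: 32, 37, 31, 36, 30, 35 → 29 (alternating steps +5, −6, +5, −6, …).
For the stops, +11 each step: 47, 58, 69, 80, 91, 102 → 113.
Putting it together: 29 riders, 113 stops.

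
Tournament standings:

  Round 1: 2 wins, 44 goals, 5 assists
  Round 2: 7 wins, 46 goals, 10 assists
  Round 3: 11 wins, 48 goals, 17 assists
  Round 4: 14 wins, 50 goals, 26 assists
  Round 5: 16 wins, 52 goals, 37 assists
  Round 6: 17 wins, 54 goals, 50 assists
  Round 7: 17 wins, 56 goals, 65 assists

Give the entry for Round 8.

16 wins, 58 goals, 82 assists

Wins: differences are 5, 4, 3, … (decreasing by 1 each time), so 2, 7, 11, 14, 16, 17, 17 → 16.
Goals goes 44, 46, 48, 50, 52, 54, 56 → 58 (+2 each step).
For the assists, differences are 5, 7, 9, … (increasing by 2 each time): 5, 10, 17, 26, 37, 50, 65 → 82.
Combining the parts gives 16 wins, 58 goals, 82 assists.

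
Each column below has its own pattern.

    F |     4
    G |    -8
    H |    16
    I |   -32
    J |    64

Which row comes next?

For the letter, letters move forward 1 place in the alphabet: F, G, H, I, J → K.
Second component — ×(-2) each step: 4, -8, 16, -32, 64 → -128.
So the next row is K  -128.

K  -128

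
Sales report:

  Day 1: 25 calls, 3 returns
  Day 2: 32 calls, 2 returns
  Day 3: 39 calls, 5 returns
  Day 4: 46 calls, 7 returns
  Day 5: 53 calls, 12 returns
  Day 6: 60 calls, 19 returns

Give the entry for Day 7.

67 calls, 31 returns

Calls: +7 each step, so 25, 32, 39, 46, 53, 60 → 67.
Returns: each term is the sum of the two before it; 3, 2, 5, 7, 12, 19 → 31.
Putting it together: 67 calls, 31 returns.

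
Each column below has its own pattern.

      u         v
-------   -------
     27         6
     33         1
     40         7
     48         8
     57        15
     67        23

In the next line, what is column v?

Column v: each term is the sum of the two before it; 6, 1, 7, 8, 15, 23 → 38.

38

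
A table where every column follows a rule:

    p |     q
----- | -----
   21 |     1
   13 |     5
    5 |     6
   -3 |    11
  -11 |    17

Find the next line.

-19  28

Column p: −8 each step, so 21, 13, 5, -3, -11 → -19.
Column q goes 1, 5, 6, 11, 17 → 28 (each term is the sum of the two before it).
So the next line is -19  28.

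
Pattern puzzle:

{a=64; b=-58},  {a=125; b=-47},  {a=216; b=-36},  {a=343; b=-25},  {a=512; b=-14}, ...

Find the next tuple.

{a=729; b=-3}

A: perfect cubes: 4³, 5³, 6³, …, so 64, 125, 216, 343, 512 → 729.
B — +11 each step: -58, -47, -36, -25, -14 → -3.
Combining the parts gives {a=729; b=-3}.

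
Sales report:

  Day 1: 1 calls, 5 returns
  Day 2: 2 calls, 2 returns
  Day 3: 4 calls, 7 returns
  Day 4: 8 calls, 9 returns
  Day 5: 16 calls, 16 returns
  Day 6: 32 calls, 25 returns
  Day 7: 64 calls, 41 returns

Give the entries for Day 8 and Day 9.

128 calls, 66 returns; 256 calls, 107 returns

Calls goes 1, 2, 4, 8, 16, 32, 64 → 128 → 256 (×2 each step).
For the returns, each term is the sum of the two before it: 5, 2, 7, 9, 16, 25, 41 → 66 → 107.
So the next two lines are 128 calls, 66 returns and 256 calls, 107 returns.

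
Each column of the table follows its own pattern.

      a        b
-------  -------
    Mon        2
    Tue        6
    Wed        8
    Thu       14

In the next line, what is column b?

For the column a, runs through the weekdays Mon→Sun: Mon, Tue, Wed, Thu → Fri.
For the column b, each term is the sum of the two before it: 2, 6, 8, 14 → 22.

22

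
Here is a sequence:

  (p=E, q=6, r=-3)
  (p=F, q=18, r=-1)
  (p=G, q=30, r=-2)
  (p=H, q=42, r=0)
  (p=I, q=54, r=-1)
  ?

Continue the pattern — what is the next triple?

P: E, F, G, H, I → J (letters move forward 1 place in the alphabet).
Q: +12 each step; 6, 18, 30, 42, 54 → 66.
R — alternating steps +2, −1, +2, −1, …: -3, -1, -2, 0, -1 → 1.
Putting it together: (p=J, q=66, r=1).

(p=J, q=66, r=1)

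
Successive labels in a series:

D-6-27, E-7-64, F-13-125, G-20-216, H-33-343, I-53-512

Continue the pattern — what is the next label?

J-86-729

Letter: letters move forward 1 place in the alphabet, so D, E, F, G, H, I → J.
Second component: 6, 7, 13, 20, 33, 53 → 86 (each term is the sum of the two before it).
Third component: perfect cubes: 3³, 4³, 5³, …; 27, 64, 125, 216, 343, 512 → 729.
Combining the parts gives J-86-729.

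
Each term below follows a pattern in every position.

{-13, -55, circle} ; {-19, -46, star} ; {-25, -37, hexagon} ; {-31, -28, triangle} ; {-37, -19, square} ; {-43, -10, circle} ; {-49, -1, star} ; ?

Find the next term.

First value: -13, -19, -25, -31, -37, -43, -49 → -55 (−6 each step).
Second value: +9 each step; -55, -46, -37, -28, -19, -10, -1 → 8.
Shape: repeats circle → star → hexagon → triangle → square; circle, star, hexagon, triangle, square, circle, star → hexagon.
So the next term is {-55, 8, hexagon}.

{-55, 8, hexagon}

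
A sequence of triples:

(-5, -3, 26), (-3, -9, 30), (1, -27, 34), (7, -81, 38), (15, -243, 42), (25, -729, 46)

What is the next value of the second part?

-2187

Second part: -3, -9, -27, -81, -243, -729 → -2187 (×3 each step).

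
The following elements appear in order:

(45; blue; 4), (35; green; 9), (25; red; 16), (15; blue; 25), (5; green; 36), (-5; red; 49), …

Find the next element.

(-15; blue; 64)

First component: −10 each step, so 45, 35, 25, 15, 5, -5 → -15.
Colour: blue, green, red, blue, green, red → blue (repeats blue → green → red).
Third component — perfect squares: 2², 3², 4², …: 4, 9, 16, 25, 36, 49 → 64.
So the next element is (-15; blue; 64).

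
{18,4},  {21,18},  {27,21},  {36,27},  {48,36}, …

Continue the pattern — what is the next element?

{63,48}

First entry: 18, 21, 27, 36, 48 → 63 (differences are 3, 6, 9, … (increasing by 3 each time)).
Second entry: always the previous value of the first entry, so 4, 18, 21, 27, 36 → 48.
Putting it together: {63,48}.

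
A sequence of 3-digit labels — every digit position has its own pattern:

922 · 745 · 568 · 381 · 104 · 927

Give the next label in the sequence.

740

First digit: −2 each step, mod 10, so 9, 7, 5, 3, 1, 9 → 7.
Second digit — +2 each step, mod 10: 2, 4, 6, 8, 0, 2 → 4.
Third digit — +3 each step, mod 10: 2, 5, 8, 1, 4, 7 → 0.
So the next label is 740.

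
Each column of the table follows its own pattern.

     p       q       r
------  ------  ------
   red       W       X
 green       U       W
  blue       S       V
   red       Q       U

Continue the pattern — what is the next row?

Column p — repeats red → green → blue: red, green, blue, red → green.
For the column q, letters move back 2 places in the alphabet: W, U, S, Q → O.
Column r: letters move back 1 place in the alphabet; X, W, V, U → T.
Putting it together: green  O  T.

green  O  T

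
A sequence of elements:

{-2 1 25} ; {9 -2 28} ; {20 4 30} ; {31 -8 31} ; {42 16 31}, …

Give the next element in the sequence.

{53 -32 30}

First part: -2, 9, 20, 31, 42 → 53 (+11 each step).
Second part: ×(-2) each step; 1, -2, 4, -8, 16 → -32.
Third part: differences are 3, 2, 1, … (decreasing by 1 each time); 25, 28, 30, 31, 31 → 30.
Combining the parts gives {53 -32 30}.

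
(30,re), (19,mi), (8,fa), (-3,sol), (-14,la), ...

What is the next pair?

(-25,ti)

First slot goes 30, 19, 8, -3, -14 → -25 (−11 each step).
Note: runs through the solfège scale do→ti; re, mi, fa, sol, la → ti.
Putting it together: (-25,ti).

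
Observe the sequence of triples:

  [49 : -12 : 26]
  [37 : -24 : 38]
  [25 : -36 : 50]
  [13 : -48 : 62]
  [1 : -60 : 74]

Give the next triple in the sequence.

[-11 : -72 : 86]

First part: 49, 37, 25, 13, 1 → -11 (−12 each step).
Second part: -12, -24, -36, -48, -60 → -72 (−12 each step).
Third part goes 26, 38, 50, 62, 74 → 86 (together with the second part always sums to 14).
So the next triple is [-11 : -72 : 86].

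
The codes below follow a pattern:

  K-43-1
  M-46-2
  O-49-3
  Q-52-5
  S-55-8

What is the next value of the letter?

U

Letter: letters move forward 2 places in the alphabet, so K, M, O, Q, S → U.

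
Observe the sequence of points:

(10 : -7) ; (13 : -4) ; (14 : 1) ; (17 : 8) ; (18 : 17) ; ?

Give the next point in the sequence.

First slot: alternating steps +3, +1, +3, +1, …, so 10, 13, 14, 17, 18 → 21.
For the second slot, differences are 3, 5, 7, … (increasing by 2 each time): -7, -4, 1, 8, 17 → 28.
Putting it together: (21 : 28).

(21 : 28)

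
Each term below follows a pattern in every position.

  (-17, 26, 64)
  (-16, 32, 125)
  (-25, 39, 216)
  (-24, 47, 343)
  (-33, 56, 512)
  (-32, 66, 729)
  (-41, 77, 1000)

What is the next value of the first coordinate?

First coordinate goes -17, -16, -25, -24, -33, -32, -41 → -40 (alternating steps +1, −9, +1, −9, …).

-40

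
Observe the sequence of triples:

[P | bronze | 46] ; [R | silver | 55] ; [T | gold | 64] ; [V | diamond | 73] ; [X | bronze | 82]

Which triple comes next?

[Z | silver | 91]

Letter: letters move forward 2 places in the alphabet; P, R, T, V, X → Z.
Rank: repeats bronze → silver → gold → diamond; bronze, silver, gold, diamond, bronze → silver.
Third component — +9 each step: 46, 55, 64, 73, 82 → 91.
Putting it together: [Z | silver | 91].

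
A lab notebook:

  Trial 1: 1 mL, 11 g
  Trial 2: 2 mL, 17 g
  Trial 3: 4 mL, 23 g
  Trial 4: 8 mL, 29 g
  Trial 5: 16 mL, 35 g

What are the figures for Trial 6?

ML: 1, 2, 4, 8, 16 → 32 (×2 each step).
G goes 11, 17, 23, 29, 35 → 41 (+6 each step).
Putting it together: 32 mL, 41 g.

32 mL, 41 g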